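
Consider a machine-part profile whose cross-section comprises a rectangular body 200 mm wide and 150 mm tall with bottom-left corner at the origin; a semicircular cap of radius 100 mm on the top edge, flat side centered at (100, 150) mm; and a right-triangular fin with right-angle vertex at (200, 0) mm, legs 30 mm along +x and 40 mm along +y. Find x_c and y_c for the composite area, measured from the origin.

x_c = 101.43 mm, y_c = 114.04 mm

Part | A | x̄ᵢ | ȳᵢ | A·x̄ᵢ | A·ȳᵢ
rectangular body | 30000.00 | 100.00 | 75.00 | 3000000.00 | 2250000.00
semicircular top | 15707.96 | 100.00 | 192.44 | 1570796.33 | 3022861.16
triangular fin | 600.00 | 210.00 | 13.33 | 126000.00 | 8000.00
Σ | 46307.96 |  |  | 4696796.33 | 5280861.16
x_c = 4696796.33 / 46307.96 = 101.43 mm
y_c = 5280861.16 / 46307.96 = 114.04 mm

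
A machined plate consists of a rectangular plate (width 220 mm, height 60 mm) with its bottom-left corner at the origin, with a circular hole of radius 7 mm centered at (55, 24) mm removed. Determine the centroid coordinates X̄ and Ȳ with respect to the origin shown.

X̄ = 110.65 mm, Ȳ = 30.07 mm

plate: A = 220 × 60 = 13200.00, centroid at (110.00, 30.00).
hole: A = −π·7² = -153.94, centroid at (55.00, 24.00).
ΣA = 13046.06 mm², ΣAX̄ = 1443533.41 mm³, ΣAȲ = 392305.49 mm³.
X̄ = 1443533.41/13046.06 = 110.65 mm; Ȳ = 392305.49/13046.06 = 30.07 mm.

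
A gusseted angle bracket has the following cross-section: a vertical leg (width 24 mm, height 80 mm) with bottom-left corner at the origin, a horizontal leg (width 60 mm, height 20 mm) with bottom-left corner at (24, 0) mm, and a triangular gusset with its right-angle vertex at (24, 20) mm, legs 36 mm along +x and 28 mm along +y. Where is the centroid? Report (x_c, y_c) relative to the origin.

vertical leg: A = 24 × 80 = 1920.00, centroid at (12.00, 40.00).
horizontal leg: A = 60 × 20 = 1200.00, centroid at (54.00, 10.00).
gusset: A = ½·36·28 = 504.00, centroid at (36.00, 29.33).
ΣA = 3624.00 mm², ΣAx_c = 105984.00 mm³, ΣAy_c = 103584.00 mm³.
x_c = 105984.00/3624.00 = 29.25 mm; y_c = 103584.00/3624.00 = 28.58 mm.

x_c = 29.25 mm, y_c = 28.58 mm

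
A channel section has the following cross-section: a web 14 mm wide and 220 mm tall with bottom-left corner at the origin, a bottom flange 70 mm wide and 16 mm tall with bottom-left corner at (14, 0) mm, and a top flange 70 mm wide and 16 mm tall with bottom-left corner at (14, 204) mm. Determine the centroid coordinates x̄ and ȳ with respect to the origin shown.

Part | A | x̄ᵢ | ȳᵢ | A·x̄ᵢ | A·ȳᵢ
web | 3080.00 | 7.00 | 110.00 | 21560.00 | 338800.00
bottom flange | 1120.00 | 49.00 | 8.00 | 54880.00 | 8960.00
top flange | 1120.00 | 49.00 | 212.00 | 54880.00 | 237440.00
Σ | 5320.00 |  |  | 131320.00 | 585200.00
x̄ = 131320.00 / 5320.00 = 24.68 mm
ȳ = 585200.00 / 5320.00 = 110.00 mm

x̄ = 24.68 mm, ȳ = 110.00 mm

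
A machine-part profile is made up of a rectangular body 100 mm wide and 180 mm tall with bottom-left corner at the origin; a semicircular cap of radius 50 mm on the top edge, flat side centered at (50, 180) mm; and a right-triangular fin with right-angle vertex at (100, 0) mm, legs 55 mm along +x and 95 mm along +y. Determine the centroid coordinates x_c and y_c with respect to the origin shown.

rectangular body: A = 100 × 180 = 18000.00, centroid at (50.00, 90.00).
semicircular top: A = ½π·50² = 3926.99, centroid at (50.00, 201.22).
triangular fin: A = ½·55·95 = 2612.50, centroid at (118.33, 31.67).
ΣA = 24539.49 mm², ΣAx_c = 1405495.37 mm³, ΣAy_c = 2492920.85 mm³.
x_c = 1405495.37/24539.49 = 57.27 mm; y_c = 2492920.85/24539.49 = 101.59 mm.

x_c = 57.27 mm, y_c = 101.59 mm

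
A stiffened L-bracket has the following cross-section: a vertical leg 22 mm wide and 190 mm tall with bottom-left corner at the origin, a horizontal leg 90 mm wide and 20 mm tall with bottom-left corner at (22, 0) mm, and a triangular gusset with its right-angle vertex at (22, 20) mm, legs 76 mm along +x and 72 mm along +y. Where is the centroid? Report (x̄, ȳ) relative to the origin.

vertical leg: A = 22 × 190 = 4180.00, centroid at (11.00, 95.00).
horizontal leg: A = 90 × 20 = 1800.00, centroid at (67.00, 10.00).
gusset: A = ½·76·72 = 2736.00, centroid at (47.33, 44.00).
ΣA = 8716.00 mm²
ΣAx̄ = (4180.00)(11.00) + (1800.00)(67.00) + (2736.00)(47.33) = 296084.00 mm³
ΣAȳ = (4180.00)(95.00) + (1800.00)(10.00) + (2736.00)(44.00) = 535484.00 mm³
x̄ = 296084.00 / 8716.00 = 33.97 mm
ȳ = 535484.00 / 8716.00 = 61.44 mm

x̄ = 33.97 mm, ȳ = 61.44 mm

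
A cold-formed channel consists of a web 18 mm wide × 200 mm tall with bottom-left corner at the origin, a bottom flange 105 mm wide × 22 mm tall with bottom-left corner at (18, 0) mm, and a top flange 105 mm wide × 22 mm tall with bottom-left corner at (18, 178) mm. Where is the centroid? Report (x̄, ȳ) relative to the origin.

web: A = 18 × 200 = 3600.00, centroid at (9.00, 100.00).
bottom flange: A = 105 × 22 = 2310.00, centroid at (70.50, 11.00).
top flange: A = 105 × 22 = 2310.00, centroid at (70.50, 189.00).
ΣA = 8220.00 mm²
ΣAx̄ = (3600.00)(9.00) + (2310.00)(70.50) + (2310.00)(70.50) = 358110.00 mm³
ΣAȳ = (3600.00)(100.00) + (2310.00)(11.00) + (2310.00)(189.00) = 822000.00 mm³
x̄ = 358110.00 / 8220.00 = 43.57 mm
ȳ = 822000.00 / 8220.00 = 100.00 mm

x̄ = 43.57 mm, ȳ = 100.00 mm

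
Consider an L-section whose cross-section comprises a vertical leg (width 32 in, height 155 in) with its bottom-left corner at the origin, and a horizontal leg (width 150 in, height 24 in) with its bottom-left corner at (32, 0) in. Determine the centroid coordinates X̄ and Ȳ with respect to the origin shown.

X̄ = 54.27 in, Ȳ = 49.95 in

Part | A | x̄ᵢ | ȳᵢ | A·x̄ᵢ | A·ȳᵢ
vertical leg | 4960.00 | 16.00 | 77.50 | 79360.00 | 384400.00
horizontal leg | 3600.00 | 107.00 | 12.00 | 385200.00 | 43200.00
Σ | 8560.00 |  |  | 464560.00 | 427600.00
X̄ = 464560.00 / 8560.00 = 54.27 in
Ȳ = 427600.00 / 8560.00 = 49.95 in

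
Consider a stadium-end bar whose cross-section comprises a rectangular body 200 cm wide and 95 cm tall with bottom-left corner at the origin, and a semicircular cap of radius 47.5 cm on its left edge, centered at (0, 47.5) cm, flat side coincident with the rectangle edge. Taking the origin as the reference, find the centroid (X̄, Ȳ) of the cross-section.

X̄ = 81.11 cm, Ȳ = 47.50 cm

rectangular body: A = 200 × 95 = 19000.00, centroid at (100.00, 47.50).
semicircular end: A = ½π·47.5² = 3544.11, centroid at (-20.16, 47.50).
ΣA = 22544.11 cm², ΣAX̄ = 1828552.08 cm³, ΣAȲ = 1070845.19 cm³.
X̄ = 1828552.08/22544.11 = 81.11 cm; Ȳ = 1070845.19/22544.11 = 47.50 cm.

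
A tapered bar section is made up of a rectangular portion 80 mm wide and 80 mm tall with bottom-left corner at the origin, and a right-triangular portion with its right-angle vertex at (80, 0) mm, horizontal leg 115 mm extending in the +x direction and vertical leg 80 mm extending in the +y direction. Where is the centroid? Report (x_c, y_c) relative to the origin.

rectangular portion: A = 80 × 80 = 6400.00, centroid at (40.00, 40.00).
triangular portion: A = ½·115·80 = 4600.00, centroid at (118.33, 26.67).
ΣA = 11000.00 mm², ΣAx_c = 800333.33 mm³, ΣAy_c = 378666.67 mm³.
x_c = 800333.33/11000.00 = 72.76 mm; y_c = 378666.67/11000.00 = 34.42 mm.

x_c = 72.76 mm, y_c = 34.42 mm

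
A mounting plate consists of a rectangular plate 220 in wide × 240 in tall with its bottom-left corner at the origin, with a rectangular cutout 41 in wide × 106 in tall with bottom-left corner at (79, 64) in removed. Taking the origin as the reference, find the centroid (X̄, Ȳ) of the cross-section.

plate: A = 220 × 240 = 52800.00, centroid at (110.00, 120.00).
hole: A = −(41 × 106) = -4346.00, centroid at (99.50, 117.00).
ΣA = 48454.00 in², ΣAX̄ = 5375573.00 in³, ΣAȲ = 5827518.00 in³.
X̄ = 5375573.00/48454.00 = 110.94 in; Ȳ = 5827518.00/48454.00 = 120.27 in.

X̄ = 110.94 in, Ȳ = 120.27 in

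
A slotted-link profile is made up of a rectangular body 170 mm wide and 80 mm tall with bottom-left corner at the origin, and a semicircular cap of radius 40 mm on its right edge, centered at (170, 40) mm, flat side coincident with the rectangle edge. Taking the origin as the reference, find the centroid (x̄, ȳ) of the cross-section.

x̄ = 100.91 mm, ȳ = 40.00 mm

Part | A | x̄ᵢ | ȳᵢ | A·x̄ᵢ | A·ȳᵢ
rectangular body | 13600.00 | 85.00 | 40.00 | 1156000.00 | 544000.00
semicircular end | 2513.27 | 186.98 | 40.00 | 469923.27 | 100530.96
Σ | 16113.27 |  |  | 1625923.27 | 644530.96
x̄ = 1625923.27 / 16113.27 = 100.91 mm
ȳ = 644530.96 / 16113.27 = 40.00 mm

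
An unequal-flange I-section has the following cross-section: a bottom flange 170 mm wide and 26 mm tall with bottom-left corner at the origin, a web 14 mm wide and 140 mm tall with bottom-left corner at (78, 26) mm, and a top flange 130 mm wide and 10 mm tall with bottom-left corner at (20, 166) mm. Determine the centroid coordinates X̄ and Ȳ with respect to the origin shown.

bottom flange: A = 170 × 26 = 4420.00, centroid at (85.00, 13.00).
web: A = 14 × 140 = 1960.00, centroid at (85.00, 96.00).
top flange: A = 130 × 10 = 1300.00, centroid at (85.00, 171.00).
ΣA = 7680.00 mm²
ΣAX̄ = (4420.00)(85.00) + (1960.00)(85.00) + (1300.00)(85.00) = 652800.00 mm³
ΣAȲ = (4420.00)(13.00) + (1960.00)(96.00) + (1300.00)(171.00) = 467920.00 mm³
X̄ = 652800.00 / 7680.00 = 85.00 mm
Ȳ = 467920.00 / 7680.00 = 60.93 mm

X̄ = 85.00 mm, Ȳ = 60.93 mm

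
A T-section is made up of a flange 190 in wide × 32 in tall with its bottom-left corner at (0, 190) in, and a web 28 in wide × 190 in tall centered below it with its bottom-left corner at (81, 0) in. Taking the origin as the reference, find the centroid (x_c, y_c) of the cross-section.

Part | A | x̄ᵢ | ȳᵢ | A·x̄ᵢ | A·ȳᵢ
web | 5320.00 | 95.00 | 95.00 | 505400.00 | 505400.00
flange | 6080.00 | 95.00 | 206.00 | 577600.00 | 1252480.00
Σ | 11400.00 |  |  | 1083000.00 | 1757880.00
x_c = 1083000.00 / 11400.00 = 95.00 in
y_c = 1757880.00 / 11400.00 = 154.20 in

x_c = 95.00 in, y_c = 154.20 in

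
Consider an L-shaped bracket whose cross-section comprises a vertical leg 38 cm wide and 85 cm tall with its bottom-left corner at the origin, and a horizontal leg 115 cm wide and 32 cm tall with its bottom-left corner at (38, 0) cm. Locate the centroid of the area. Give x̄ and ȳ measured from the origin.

vertical leg: A = 38 × 85 = 3230.00, centroid at (19.00, 42.50).
horizontal leg: A = 115 × 32 = 3680.00, centroid at (95.50, 16.00).
ΣA = 6910.00 cm², ΣAx̄ = 412810.00 cm³, ΣAȳ = 196155.00 cm³.
x̄ = 412810.00/6910.00 = 59.74 cm; ȳ = 196155.00/6910.00 = 28.39 cm.

x̄ = 59.74 cm, ȳ = 28.39 cm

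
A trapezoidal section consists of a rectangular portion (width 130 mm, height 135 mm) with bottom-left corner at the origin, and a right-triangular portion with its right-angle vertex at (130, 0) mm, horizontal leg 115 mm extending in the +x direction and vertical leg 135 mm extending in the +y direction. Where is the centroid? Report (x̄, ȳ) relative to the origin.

x̄ = 96.69 mm, ȳ = 60.60 mm

Part | A | x̄ᵢ | ȳᵢ | A·x̄ᵢ | A·ȳᵢ
rectangular portion | 17550.00 | 65.00 | 67.50 | 1140750.00 | 1184625.00
triangular portion | 7762.50 | 168.33 | 45.00 | 1306687.50 | 349312.50
Σ | 25312.50 |  |  | 2447437.50 | 1533937.50
x̄ = 2447437.50 / 25312.50 = 96.69 mm
ȳ = 1533937.50 / 25312.50 = 60.60 mm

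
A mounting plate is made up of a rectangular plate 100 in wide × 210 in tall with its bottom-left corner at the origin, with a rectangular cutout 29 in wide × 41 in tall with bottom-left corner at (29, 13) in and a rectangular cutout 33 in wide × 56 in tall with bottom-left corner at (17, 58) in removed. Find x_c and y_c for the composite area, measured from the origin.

plate: A = 100 × 210 = 21000.00, centroid at (50.00, 105.00).
hole 1: A = −(29 × 41) = -1189.00, centroid at (43.50, 33.50).
hole 2: A = −(33 × 56) = -1848.00, centroid at (33.50, 86.00).
ΣA = 17963.00 in²
ΣAx_c = (21000.00)(50.00) + (-1189.00)(43.50) + (-1848.00)(33.50) = 936370.50 in³
ΣAy_c = (21000.00)(105.00) + (-1189.00)(33.50) + (-1848.00)(86.00) = 2006240.50 in³
x_c = 936370.50 / 17963.00 = 52.13 in
y_c = 2006240.50 / 17963.00 = 111.69 in

x_c = 52.13 in, y_c = 111.69 in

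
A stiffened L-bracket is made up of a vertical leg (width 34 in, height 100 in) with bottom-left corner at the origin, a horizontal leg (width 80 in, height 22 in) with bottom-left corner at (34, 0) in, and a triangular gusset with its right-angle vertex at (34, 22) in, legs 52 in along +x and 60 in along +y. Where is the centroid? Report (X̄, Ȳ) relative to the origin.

Part | A | x̄ᵢ | ȳᵢ | A·x̄ᵢ | A·ȳᵢ
vertical leg | 3400.00 | 17.00 | 50.00 | 57800.00 | 170000.00
horizontal leg | 1760.00 | 74.00 | 11.00 | 130240.00 | 19360.00
gusset | 1560.00 | 51.33 | 42.00 | 80080.00 | 65520.00
Σ | 6720.00 |  |  | 268120.00 | 254880.00
X̄ = 268120.00 / 6720.00 = 39.90 in
Ȳ = 254880.00 / 6720.00 = 37.93 in

X̄ = 39.90 in, Ȳ = 37.93 in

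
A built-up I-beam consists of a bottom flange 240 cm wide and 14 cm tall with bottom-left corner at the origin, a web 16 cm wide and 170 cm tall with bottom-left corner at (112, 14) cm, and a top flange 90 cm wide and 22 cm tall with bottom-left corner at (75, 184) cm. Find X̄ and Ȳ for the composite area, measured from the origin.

X̄ = 120.00 cm, Ȳ = 84.23 cm

bottom flange: A = 240 × 14 = 3360.00, centroid at (120.00, 7.00).
web: A = 16 × 170 = 2720.00, centroid at (120.00, 99.00).
top flange: A = 90 × 22 = 1980.00, centroid at (120.00, 195.00).
ΣA = 8060.00 cm², ΣAX̄ = 967200.00 cm³, ΣAȲ = 678900.00 cm³.
X̄ = 967200.00/8060.00 = 120.00 cm; Ȳ = 678900.00/8060.00 = 84.23 cm.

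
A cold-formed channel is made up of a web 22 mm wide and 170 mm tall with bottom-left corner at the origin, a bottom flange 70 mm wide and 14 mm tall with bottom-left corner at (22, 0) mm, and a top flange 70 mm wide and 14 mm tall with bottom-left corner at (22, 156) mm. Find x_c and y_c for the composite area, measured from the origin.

web: A = 22 × 170 = 3740.00, centroid at (11.00, 85.00).
bottom flange: A = 70 × 14 = 980.00, centroid at (57.00, 7.00).
top flange: A = 70 × 14 = 980.00, centroid at (57.00, 163.00).
ΣA = 5700.00 mm², ΣAx_c = 152860.00 mm³, ΣAy_c = 484500.00 mm³.
x_c = 152860.00/5700.00 = 26.82 mm; y_c = 484500.00/5700.00 = 85.00 mm.

x_c = 26.82 mm, y_c = 85.00 mm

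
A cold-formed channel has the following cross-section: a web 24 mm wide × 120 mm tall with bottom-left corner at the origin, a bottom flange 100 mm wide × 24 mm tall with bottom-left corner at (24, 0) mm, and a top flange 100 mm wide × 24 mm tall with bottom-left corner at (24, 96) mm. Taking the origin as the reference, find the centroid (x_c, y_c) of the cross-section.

x_c = 50.75 mm, y_c = 60.00 mm

web: A = 24 × 120 = 2880.00, centroid at (12.00, 60.00).
bottom flange: A = 100 × 24 = 2400.00, centroid at (74.00, 12.00).
top flange: A = 100 × 24 = 2400.00, centroid at (74.00, 108.00).
ΣA = 7680.00 mm²
ΣAx_c = (2880.00)(12.00) + (2400.00)(74.00) + (2400.00)(74.00) = 389760.00 mm³
ΣAy_c = (2880.00)(60.00) + (2400.00)(12.00) + (2400.00)(108.00) = 460800.00 mm³
x_c = 389760.00 / 7680.00 = 50.75 mm
y_c = 460800.00 / 7680.00 = 60.00 mm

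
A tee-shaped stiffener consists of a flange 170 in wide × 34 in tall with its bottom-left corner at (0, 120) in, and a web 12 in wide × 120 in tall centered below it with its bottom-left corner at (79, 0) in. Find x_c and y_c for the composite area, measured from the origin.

x_c = 85.00 in, y_c = 121.64 in

web: A = 12 × 120 = 1440.00, centroid at (85.00, 60.00).
flange: A = 170 × 34 = 5780.00, centroid at (85.00, 137.00).
ΣA = 7220.00 in²
ΣAx_c = (1440.00)(85.00) + (5780.00)(85.00) = 613700.00 in³
ΣAy_c = (1440.00)(60.00) + (5780.00)(137.00) = 878260.00 in³
x_c = 613700.00 / 7220.00 = 85.00 in
y_c = 878260.00 / 7220.00 = 121.64 in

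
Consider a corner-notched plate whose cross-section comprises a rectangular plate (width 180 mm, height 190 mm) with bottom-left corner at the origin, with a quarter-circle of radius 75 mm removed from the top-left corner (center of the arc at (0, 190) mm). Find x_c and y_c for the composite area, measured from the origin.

x_c = 98.63 mm, y_c = 85.63 mm

plate: A = 180 × 190 = 34200.00, centroid at (90.00, 95.00).
removed quarter-circle: A = −¼π·75² = -4417.86, centroid at (31.83, 158.17).
ΣA = 29782.14 mm², ΣAx_c = 2937375.00 mm³, ΣAy_c = 2550230.71 mm³.
x_c = 2937375.00/29782.14 = 98.63 mm; y_c = 2550230.71/29782.14 = 85.63 mm.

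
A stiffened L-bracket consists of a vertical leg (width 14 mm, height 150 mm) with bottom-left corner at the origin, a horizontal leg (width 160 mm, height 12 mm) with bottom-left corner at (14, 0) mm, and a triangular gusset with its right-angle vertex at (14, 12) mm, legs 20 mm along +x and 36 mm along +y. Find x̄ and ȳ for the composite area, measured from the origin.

x̄ = 46.26 mm, ȳ = 40.56 mm

vertical leg: A = 14 × 150 = 2100.00, centroid at (7.00, 75.00).
horizontal leg: A = 160 × 12 = 1920.00, centroid at (94.00, 6.00).
gusset: A = ½·20·36 = 360.00, centroid at (20.67, 24.00).
ΣA = 4380.00 mm², ΣAx̄ = 202620.00 mm³, ΣAȳ = 177660.00 mm³.
x̄ = 202620.00/4380.00 = 46.26 mm; ȳ = 177660.00/4380.00 = 40.56 mm.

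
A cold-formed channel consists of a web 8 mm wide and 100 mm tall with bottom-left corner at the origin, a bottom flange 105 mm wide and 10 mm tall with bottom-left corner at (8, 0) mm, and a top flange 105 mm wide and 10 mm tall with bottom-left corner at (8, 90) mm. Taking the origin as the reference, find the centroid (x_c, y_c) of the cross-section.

web: A = 8 × 100 = 800.00, centroid at (4.00, 50.00).
bottom flange: A = 105 × 10 = 1050.00, centroid at (60.50, 5.00).
top flange: A = 105 × 10 = 1050.00, centroid at (60.50, 95.00).
ΣA = 2900.00 mm², ΣAx_c = 130250.00 mm³, ΣAy_c = 145000.00 mm³.
x_c = 130250.00/2900.00 = 44.91 mm; y_c = 145000.00/2900.00 = 50.00 mm.

x_c = 44.91 mm, y_c = 50.00 mm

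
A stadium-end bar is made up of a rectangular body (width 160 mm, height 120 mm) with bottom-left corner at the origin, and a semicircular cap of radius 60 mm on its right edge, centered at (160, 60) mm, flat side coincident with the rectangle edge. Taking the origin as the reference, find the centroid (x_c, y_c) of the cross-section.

rectangular body: A = 160 × 120 = 19200.00, centroid at (80.00, 60.00).
semicircular end: A = ½π·60² = 5654.87, centroid at (185.46, 60.00).
ΣA = 24854.87 mm²
ΣAx_c = (19200.00)(80.00) + (5654.87)(185.46) = 2584778.68 mm³
ΣAy_c = (19200.00)(60.00) + (5654.87)(60.00) = 1491292.01 mm³
x_c = 2584778.68 / 24854.87 = 103.99 mm
y_c = 1491292.01 / 24854.87 = 60.00 mm

x_c = 103.99 mm, y_c = 60.00 mm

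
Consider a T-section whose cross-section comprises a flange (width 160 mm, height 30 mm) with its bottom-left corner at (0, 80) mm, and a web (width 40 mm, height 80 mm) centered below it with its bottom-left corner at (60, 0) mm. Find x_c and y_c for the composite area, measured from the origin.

web: A = 40 × 80 = 3200.00, centroid at (80.00, 40.00).
flange: A = 160 × 30 = 4800.00, centroid at (80.00, 95.00).
ΣA = 8000.00 mm², ΣAx_c = 640000.00 mm³, ΣAy_c = 584000.00 mm³.
x_c = 640000.00/8000.00 = 80.00 mm; y_c = 584000.00/8000.00 = 73.00 mm.

x_c = 80.00 mm, y_c = 73.00 mm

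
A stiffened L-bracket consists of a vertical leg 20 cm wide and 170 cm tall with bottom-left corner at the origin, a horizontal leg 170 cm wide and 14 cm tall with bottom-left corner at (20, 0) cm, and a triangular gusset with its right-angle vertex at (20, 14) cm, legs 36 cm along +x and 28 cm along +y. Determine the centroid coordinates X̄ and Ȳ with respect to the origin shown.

vertical leg: A = 20 × 170 = 3400.00, centroid at (10.00, 85.00).
horizontal leg: A = 170 × 14 = 2380.00, centroid at (105.00, 7.00).
gusset: A = ½·36·28 = 504.00, centroid at (32.00, 23.33).
ΣA = 6284.00 cm²
ΣAX̄ = (3400.00)(10.00) + (2380.00)(105.00) + (504.00)(32.00) = 300028.00 cm³
ΣAȲ = (3400.00)(85.00) + (2380.00)(7.00) + (504.00)(23.33) = 317420.00 cm³
X̄ = 300028.00 / 6284.00 = 47.74 cm
Ȳ = 317420.00 / 6284.00 = 50.51 cm

X̄ = 47.74 cm, Ȳ = 50.51 cm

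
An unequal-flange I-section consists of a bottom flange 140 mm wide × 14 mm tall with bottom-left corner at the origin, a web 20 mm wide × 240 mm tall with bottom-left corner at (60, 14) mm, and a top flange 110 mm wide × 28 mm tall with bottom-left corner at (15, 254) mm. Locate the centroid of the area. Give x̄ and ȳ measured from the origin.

x̄ = 70.00 mm, ȳ = 150.65 mm

Part | A | x̄ᵢ | ȳᵢ | A·x̄ᵢ | A·ȳᵢ
bottom flange | 1960.00 | 70.00 | 7.00 | 137200.00 | 13720.00
web | 4800.00 | 70.00 | 134.00 | 336000.00 | 643200.00
top flange | 3080.00 | 70.00 | 268.00 | 215600.00 | 825440.00
Σ | 9840.00 |  |  | 688800.00 | 1482360.00
x̄ = 688800.00 / 9840.00 = 70.00 mm
ȳ = 1482360.00 / 9840.00 = 150.65 mm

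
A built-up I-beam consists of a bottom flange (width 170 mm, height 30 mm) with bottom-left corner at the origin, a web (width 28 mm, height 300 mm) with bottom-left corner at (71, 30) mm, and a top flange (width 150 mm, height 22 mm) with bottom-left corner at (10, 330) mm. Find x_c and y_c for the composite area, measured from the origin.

x_c = 85.00 mm, y_c = 161.54 mm

Part | A | x̄ᵢ | ȳᵢ | A·x̄ᵢ | A·ȳᵢ
bottom flange | 5100.00 | 85.00 | 15.00 | 433500.00 | 76500.00
web | 8400.00 | 85.00 | 180.00 | 714000.00 | 1512000.00
top flange | 3300.00 | 85.00 | 341.00 | 280500.00 | 1125300.00
Σ | 16800.00 |  |  | 1428000.00 | 2713800.00
x_c = 1428000.00 / 16800.00 = 85.00 mm
y_c = 2713800.00 / 16800.00 = 161.54 mm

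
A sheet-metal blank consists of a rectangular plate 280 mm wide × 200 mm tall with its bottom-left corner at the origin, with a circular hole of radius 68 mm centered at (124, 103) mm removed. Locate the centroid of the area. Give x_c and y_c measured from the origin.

x_c = 145.60 mm, y_c = 98.95 mm

plate: A = 280 × 200 = 56000.00, centroid at (140.00, 100.00).
hole: A = −π·68² = -14526.72, centroid at (124.00, 103.00).
ΣA = 41473.28 mm², ΣAx_c = 6038686.17 mm³, ΣAy_c = 4103747.38 mm³.
x_c = 6038686.17/41473.28 = 145.60 mm; y_c = 4103747.38/41473.28 = 98.95 mm.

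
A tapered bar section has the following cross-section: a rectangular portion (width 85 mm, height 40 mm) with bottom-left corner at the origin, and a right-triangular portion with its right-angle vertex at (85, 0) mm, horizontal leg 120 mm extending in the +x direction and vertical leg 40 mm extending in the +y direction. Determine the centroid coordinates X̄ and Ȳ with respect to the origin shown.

rectangular portion: A = 85 × 40 = 3400.00, centroid at (42.50, 20.00).
triangular portion: A = ½·120·40 = 2400.00, centroid at (125.00, 13.33).
ΣA = 5800.00 mm²
ΣAX̄ = (3400.00)(42.50) + (2400.00)(125.00) = 444500.00 mm³
ΣAȲ = (3400.00)(20.00) + (2400.00)(13.33) = 100000.00 mm³
X̄ = 444500.00 / 5800.00 = 76.64 mm
Ȳ = 100000.00 / 5800.00 = 17.24 mm

X̄ = 76.64 mm, Ȳ = 17.24 mm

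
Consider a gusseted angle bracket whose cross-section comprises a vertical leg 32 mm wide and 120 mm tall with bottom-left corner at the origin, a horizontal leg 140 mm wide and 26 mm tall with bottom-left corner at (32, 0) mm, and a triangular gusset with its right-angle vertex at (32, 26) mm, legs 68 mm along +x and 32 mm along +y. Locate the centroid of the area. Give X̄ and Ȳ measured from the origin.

vertical leg: A = 32 × 120 = 3840.00, centroid at (16.00, 60.00).
horizontal leg: A = 140 × 26 = 3640.00, centroid at (102.00, 13.00).
gusset: A = ½·68·32 = 1088.00, centroid at (54.67, 36.67).
ΣA = 8568.00 mm², ΣAX̄ = 492197.33 mm³, ΣAȲ = 317613.33 mm³.
X̄ = 492197.33/8568.00 = 57.45 mm; Ȳ = 317613.33/8568.00 = 37.07 mm.

X̄ = 57.45 mm, Ȳ = 37.07 mm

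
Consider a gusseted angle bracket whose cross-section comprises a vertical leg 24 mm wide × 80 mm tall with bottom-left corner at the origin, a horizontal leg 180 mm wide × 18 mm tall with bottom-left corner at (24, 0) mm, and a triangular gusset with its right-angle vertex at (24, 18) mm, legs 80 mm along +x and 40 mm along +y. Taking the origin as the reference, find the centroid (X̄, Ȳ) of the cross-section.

X̄ = 70.04 mm, Ȳ = 23.09 mm

vertical leg: A = 24 × 80 = 1920.00, centroid at (12.00, 40.00).
horizontal leg: A = 180 × 18 = 3240.00, centroid at (114.00, 9.00).
gusset: A = ½·80·40 = 1600.00, centroid at (50.67, 31.33).
ΣA = 6760.00 mm²
ΣAX̄ = (1920.00)(12.00) + (3240.00)(114.00) + (1600.00)(50.67) = 473466.67 mm³
ΣAȲ = (1920.00)(40.00) + (3240.00)(9.00) + (1600.00)(31.33) = 156093.33 mm³
X̄ = 473466.67 / 6760.00 = 70.04 mm
Ȳ = 156093.33 / 6760.00 = 23.09 mm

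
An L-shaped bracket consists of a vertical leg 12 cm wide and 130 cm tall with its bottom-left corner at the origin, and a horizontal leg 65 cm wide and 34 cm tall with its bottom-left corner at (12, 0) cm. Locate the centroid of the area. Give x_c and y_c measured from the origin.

vertical leg: A = 12 × 130 = 1560.00, centroid at (6.00, 65.00).
horizontal leg: A = 65 × 34 = 2210.00, centroid at (44.50, 17.00).
ΣA = 3770.00 cm², ΣAx_c = 107705.00 cm³, ΣAy_c = 138970.00 cm³.
x_c = 107705.00/3770.00 = 28.57 cm; y_c = 138970.00/3770.00 = 36.86 cm.

x_c = 28.57 cm, y_c = 36.86 cm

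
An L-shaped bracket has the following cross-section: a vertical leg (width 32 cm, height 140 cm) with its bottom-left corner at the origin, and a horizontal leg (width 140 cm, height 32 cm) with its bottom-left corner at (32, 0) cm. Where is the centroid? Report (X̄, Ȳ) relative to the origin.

X̄ = 59.00 cm, Ȳ = 43.00 cm

vertical leg: A = 32 × 140 = 4480.00, centroid at (16.00, 70.00).
horizontal leg: A = 140 × 32 = 4480.00, centroid at (102.00, 16.00).
ΣA = 8960.00 cm²
ΣAX̄ = (4480.00)(16.00) + (4480.00)(102.00) = 528640.00 cm³
ΣAȲ = (4480.00)(70.00) + (4480.00)(16.00) = 385280.00 cm³
X̄ = 528640.00 / 8960.00 = 59.00 cm
Ȳ = 385280.00 / 8960.00 = 43.00 cm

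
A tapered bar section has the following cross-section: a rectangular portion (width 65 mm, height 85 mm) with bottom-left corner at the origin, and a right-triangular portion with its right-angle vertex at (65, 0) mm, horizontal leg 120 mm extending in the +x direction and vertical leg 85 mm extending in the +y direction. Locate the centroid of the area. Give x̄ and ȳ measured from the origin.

x̄ = 67.30 mm, ȳ = 35.70 mm

Part | A | x̄ᵢ | ȳᵢ | A·x̄ᵢ | A·ȳᵢ
rectangular portion | 5525.00 | 32.50 | 42.50 | 179562.50 | 234812.50
triangular portion | 5100.00 | 105.00 | 28.33 | 535500.00 | 144500.00
Σ | 10625.00 |  |  | 715062.50 | 379312.50
x̄ = 715062.50 / 10625.00 = 67.30 mm
ȳ = 379312.50 / 10625.00 = 35.70 mm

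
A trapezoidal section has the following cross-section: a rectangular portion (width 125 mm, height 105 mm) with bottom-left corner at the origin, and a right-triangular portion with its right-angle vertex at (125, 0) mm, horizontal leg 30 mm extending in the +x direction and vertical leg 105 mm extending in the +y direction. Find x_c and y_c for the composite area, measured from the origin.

rectangular portion: A = 125 × 105 = 13125.00, centroid at (62.50, 52.50).
triangular portion: A = ½·30·105 = 1575.00, centroid at (135.00, 35.00).
ΣA = 14700.00 mm²
ΣAx_c = (13125.00)(62.50) + (1575.00)(135.00) = 1032937.50 mm³
ΣAy_c = (13125.00)(52.50) + (1575.00)(35.00) = 744187.50 mm³
x_c = 1032937.50 / 14700.00 = 70.27 mm
y_c = 744187.50 / 14700.00 = 50.62 mm

x_c = 70.27 mm, y_c = 50.62 mm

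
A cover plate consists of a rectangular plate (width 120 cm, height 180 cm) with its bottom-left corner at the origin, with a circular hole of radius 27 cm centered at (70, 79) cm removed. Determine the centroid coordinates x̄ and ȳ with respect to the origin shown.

Part | A | x̄ᵢ | ȳᵢ | A·x̄ᵢ | A·ȳᵢ
plate | 21600.00 | 60.00 | 90.00 | 1296000.00 | 1944000.00
hole | -2290.22 | 70.00 | 79.00 | -160315.47 | -180927.46
Σ | 19309.78 |  |  | 1135684.53 | 1763072.54
x̄ = 1135684.53 / 19309.78 = 58.81 cm
ȳ = 1763072.54 / 19309.78 = 91.30 cm

x̄ = 58.81 cm, ȳ = 91.30 cm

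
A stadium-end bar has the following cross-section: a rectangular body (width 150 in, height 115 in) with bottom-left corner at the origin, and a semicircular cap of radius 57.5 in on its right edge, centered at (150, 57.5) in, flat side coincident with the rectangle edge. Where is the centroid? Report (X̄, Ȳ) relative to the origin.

Part | A | x̄ᵢ | ȳᵢ | A·x̄ᵢ | A·ȳᵢ
rectangular body | 17250.00 | 75.00 | 57.50 | 1293750.00 | 991875.00
semicircular end | 5193.45 | 174.40 | 57.50 | 905756.39 | 298623.11
Σ | 22443.45 |  |  | 2199506.39 | 1290498.11
X̄ = 2199506.39 / 22443.45 = 98.00 in
Ȳ = 1290498.11 / 22443.45 = 57.50 in

X̄ = 98.00 in, Ȳ = 57.50 in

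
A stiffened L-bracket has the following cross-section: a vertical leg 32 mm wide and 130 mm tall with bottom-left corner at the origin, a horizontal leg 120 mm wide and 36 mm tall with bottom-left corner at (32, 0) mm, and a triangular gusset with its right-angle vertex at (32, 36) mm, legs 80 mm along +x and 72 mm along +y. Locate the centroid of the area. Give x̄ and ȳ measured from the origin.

Part | A | x̄ᵢ | ȳᵢ | A·x̄ᵢ | A·ȳᵢ
vertical leg | 4160.00 | 16.00 | 65.00 | 66560.00 | 270400.00
horizontal leg | 4320.00 | 92.00 | 18.00 | 397440.00 | 77760.00
gusset | 2880.00 | 58.67 | 60.00 | 168960.00 | 172800.00
Σ | 11360.00 |  |  | 632960.00 | 520960.00
x̄ = 632960.00 / 11360.00 = 55.72 mm
ȳ = 520960.00 / 11360.00 = 45.86 mm

x̄ = 55.72 mm, ȳ = 45.86 mm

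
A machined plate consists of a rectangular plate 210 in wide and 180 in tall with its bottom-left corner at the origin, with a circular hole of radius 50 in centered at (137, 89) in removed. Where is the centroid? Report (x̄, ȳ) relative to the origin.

x̄ = 96.61 in, ȳ = 90.26 in

Part | A | x̄ᵢ | ȳᵢ | A·x̄ᵢ | A·ȳᵢ
plate | 37800.00 | 105.00 | 90.00 | 3969000.00 | 3402000.00
hole | -7853.98 | 137.00 | 89.00 | -1075995.48 | -699004.37
Σ | 29946.02 |  |  | 2893004.52 | 2702995.63
x̄ = 2893004.52 / 29946.02 = 96.61 in
ȳ = 2702995.63 / 29946.02 = 90.26 in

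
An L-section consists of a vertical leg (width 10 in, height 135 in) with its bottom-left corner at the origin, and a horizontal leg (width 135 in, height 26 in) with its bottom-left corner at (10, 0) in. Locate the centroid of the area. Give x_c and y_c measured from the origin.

Part | A | x̄ᵢ | ȳᵢ | A·x̄ᵢ | A·ȳᵢ
vertical leg | 1350.00 | 5.00 | 67.50 | 6750.00 | 91125.00
horizontal leg | 3510.00 | 77.50 | 13.00 | 272025.00 | 45630.00
Σ | 4860.00 |  |  | 278775.00 | 136755.00
x_c = 278775.00 / 4860.00 = 57.36 in
y_c = 136755.00 / 4860.00 = 28.14 in

x_c = 57.36 in, y_c = 28.14 in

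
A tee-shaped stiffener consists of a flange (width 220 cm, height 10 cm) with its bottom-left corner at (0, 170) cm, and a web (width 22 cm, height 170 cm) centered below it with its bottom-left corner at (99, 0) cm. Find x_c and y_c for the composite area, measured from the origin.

web: A = 22 × 170 = 3740.00, centroid at (110.00, 85.00).
flange: A = 220 × 10 = 2200.00, centroid at (110.00, 175.00).
ΣA = 5940.00 cm²
ΣAx_c = (3740.00)(110.00) + (2200.00)(110.00) = 653400.00 cm³
ΣAy_c = (3740.00)(85.00) + (2200.00)(175.00) = 702900.00 cm³
x_c = 653400.00 / 5940.00 = 110.00 cm
y_c = 702900.00 / 5940.00 = 118.33 cm

x_c = 110.00 cm, y_c = 118.33 cm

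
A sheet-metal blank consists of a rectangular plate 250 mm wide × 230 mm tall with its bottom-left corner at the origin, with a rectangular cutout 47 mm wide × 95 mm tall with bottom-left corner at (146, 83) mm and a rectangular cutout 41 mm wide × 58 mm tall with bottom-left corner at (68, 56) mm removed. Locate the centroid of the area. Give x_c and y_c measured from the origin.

Part | A | x̄ᵢ | ȳᵢ | A·x̄ᵢ | A·ȳᵢ
plate | 57500.00 | 125.00 | 115.00 | 7187500.00 | 6612500.00
hole 1 | -4465.00 | 169.50 | 130.50 | -756817.50 | -582682.50
hole 2 | -2378.00 | 88.50 | 85.00 | -210453.00 | -202130.00
Σ | 50657.00 |  |  | 6220229.50 | 5827687.50
x_c = 6220229.50 / 50657.00 = 122.79 mm
y_c = 5827687.50 / 50657.00 = 115.04 mm

x_c = 122.79 mm, y_c = 115.04 mm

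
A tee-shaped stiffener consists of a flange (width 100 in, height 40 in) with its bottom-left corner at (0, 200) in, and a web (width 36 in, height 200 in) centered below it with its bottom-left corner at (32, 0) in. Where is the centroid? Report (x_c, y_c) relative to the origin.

web: A = 36 × 200 = 7200.00, centroid at (50.00, 100.00).
flange: A = 100 × 40 = 4000.00, centroid at (50.00, 220.00).
ΣA = 11200.00 in², ΣAx_c = 560000.00 in³, ΣAy_c = 1600000.00 in³.
x_c = 560000.00/11200.00 = 50.00 in; y_c = 1600000.00/11200.00 = 142.86 in.

x_c = 50.00 in, y_c = 142.86 in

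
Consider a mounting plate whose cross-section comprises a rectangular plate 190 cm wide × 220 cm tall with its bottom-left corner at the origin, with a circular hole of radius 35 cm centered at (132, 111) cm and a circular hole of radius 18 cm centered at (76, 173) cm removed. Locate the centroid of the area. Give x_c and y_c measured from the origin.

Part | A | x̄ᵢ | ȳᵢ | A·x̄ᵢ | A·ȳᵢ
plate | 41800.00 | 95.00 | 110.00 | 3971000.00 | 4598000.00
hole 1 | -3848.45 | 132.00 | 111.00 | -507995.53 | -427178.06
hole 2 | -1017.88 | 76.00 | 173.00 | -77358.58 | -176092.55
Σ | 36933.67 |  |  | 3385645.89 | 3994729.39
x_c = 3385645.89 / 36933.67 = 91.67 cm
y_c = 3994729.39 / 36933.67 = 108.16 cm

x_c = 91.67 cm, y_c = 108.16 cm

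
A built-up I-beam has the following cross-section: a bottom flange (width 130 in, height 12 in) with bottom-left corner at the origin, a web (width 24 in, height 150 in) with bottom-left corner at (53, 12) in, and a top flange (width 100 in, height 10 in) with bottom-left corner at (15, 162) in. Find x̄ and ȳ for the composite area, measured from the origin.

x̄ = 65.00 in, ȳ = 79.47 in

Part | A | x̄ᵢ | ȳᵢ | A·x̄ᵢ | A·ȳᵢ
bottom flange | 1560.00 | 65.00 | 6.00 | 101400.00 | 9360.00
web | 3600.00 | 65.00 | 87.00 | 234000.00 | 313200.00
top flange | 1000.00 | 65.00 | 167.00 | 65000.00 | 167000.00
Σ | 6160.00 |  |  | 400400.00 | 489560.00
x̄ = 400400.00 / 6160.00 = 65.00 in
ȳ = 489560.00 / 6160.00 = 79.47 in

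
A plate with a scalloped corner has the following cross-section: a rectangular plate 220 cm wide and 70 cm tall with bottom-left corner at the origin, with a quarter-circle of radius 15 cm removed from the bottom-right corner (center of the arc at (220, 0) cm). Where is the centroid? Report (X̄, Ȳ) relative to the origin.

plate: A = 220 × 70 = 15400.00, centroid at (110.00, 35.00).
removed quarter-circle: A = −¼π·15² = -176.71, centroid at (213.63, 6.37).
ΣA = 15223.29 cm², ΣAX̄ = 1656247.79 cm³, ΣAȲ = 537875.00 cm³.
X̄ = 1656247.79/15223.29 = 108.80 cm; Ȳ = 537875.00/15223.29 = 35.33 cm.

X̄ = 108.80 cm, Ȳ = 35.33 cm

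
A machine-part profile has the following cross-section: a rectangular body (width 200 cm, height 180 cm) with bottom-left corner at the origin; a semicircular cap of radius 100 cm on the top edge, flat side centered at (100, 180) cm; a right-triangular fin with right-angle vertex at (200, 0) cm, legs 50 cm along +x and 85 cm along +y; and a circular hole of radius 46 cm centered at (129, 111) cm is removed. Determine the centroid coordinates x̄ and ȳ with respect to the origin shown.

rectangular body: A = 200 × 180 = 36000.00, centroid at (100.00, 90.00).
semicircular top: A = ½π·100² = 15707.96, centroid at (100.00, 222.44).
triangular fin: A = ½·50·85 = 2125.00, centroid at (216.67, 28.33).
hole: A = −π·46² = -6647.61, centroid at (129.00, 111.00).
ΣA = 47185.35 cm²
ΣAx̄ = (36000.00)(100.00) + (15707.96)(100.00) + (2125.00)(216.67) + (-6647.61)(129.00) = 4773671.30 cm³
ΣAȳ = (36000.00)(90.00) + (15707.96)(222.44) + (2125.00)(28.33) + (-6647.61)(111.00) = 6056423.67 cm³
x̄ = 4773671.30 / 47185.35 = 101.17 cm
ȳ = 6056423.67 / 47185.35 = 128.35 cm

x̄ = 101.17 cm, ȳ = 128.35 cm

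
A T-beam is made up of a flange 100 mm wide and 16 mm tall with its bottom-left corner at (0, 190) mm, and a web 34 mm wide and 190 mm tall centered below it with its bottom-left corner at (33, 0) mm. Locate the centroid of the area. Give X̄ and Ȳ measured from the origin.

X̄ = 50.00 mm, Ȳ = 115.45 mm

web: A = 34 × 190 = 6460.00, centroid at (50.00, 95.00).
flange: A = 100 × 16 = 1600.00, centroid at (50.00, 198.00).
ΣA = 8060.00 mm², ΣAX̄ = 403000.00 mm³, ΣAȲ = 930500.00 mm³.
X̄ = 403000.00/8060.00 = 50.00 mm; Ȳ = 930500.00/8060.00 = 115.45 mm.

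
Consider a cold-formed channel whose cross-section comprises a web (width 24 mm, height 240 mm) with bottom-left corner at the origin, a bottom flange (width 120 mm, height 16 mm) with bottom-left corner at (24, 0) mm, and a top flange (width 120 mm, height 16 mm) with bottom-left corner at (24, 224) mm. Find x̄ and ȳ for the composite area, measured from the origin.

web: A = 24 × 240 = 5760.00, centroid at (12.00, 120.00).
bottom flange: A = 120 × 16 = 1920.00, centroid at (84.00, 8.00).
top flange: A = 120 × 16 = 1920.00, centroid at (84.00, 232.00).
ΣA = 9600.00 mm²
ΣAx̄ = (5760.00)(12.00) + (1920.00)(84.00) + (1920.00)(84.00) = 391680.00 mm³
ΣAȳ = (5760.00)(120.00) + (1920.00)(8.00) + (1920.00)(232.00) = 1152000.00 mm³
x̄ = 391680.00 / 9600.00 = 40.80 mm
ȳ = 1152000.00 / 9600.00 = 120.00 mm

x̄ = 40.80 mm, ȳ = 120.00 mm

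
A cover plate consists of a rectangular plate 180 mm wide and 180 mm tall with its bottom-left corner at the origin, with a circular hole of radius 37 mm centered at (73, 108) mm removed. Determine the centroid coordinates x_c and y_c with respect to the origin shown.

x_c = 92.60 mm, y_c = 87.24 mm

Part | A | x̄ᵢ | ȳᵢ | A·x̄ᵢ | A·ȳᵢ
plate | 32400.00 | 90.00 | 90.00 | 2916000.00 | 2916000.00
hole | -4300.84 | 73.00 | 108.00 | -313961.35 | -464490.76
Σ | 28099.16 |  |  | 2602038.65 | 2451509.24
x_c = 2602038.65 / 28099.16 = 92.60 mm
y_c = 2451509.24 / 28099.16 = 87.24 mm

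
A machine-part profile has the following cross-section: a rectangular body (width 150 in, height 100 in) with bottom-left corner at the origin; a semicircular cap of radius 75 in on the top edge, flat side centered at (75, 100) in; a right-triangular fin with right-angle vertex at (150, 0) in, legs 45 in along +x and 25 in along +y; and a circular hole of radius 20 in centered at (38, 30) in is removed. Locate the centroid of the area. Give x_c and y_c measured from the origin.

Part | A | x̄ᵢ | ȳᵢ | A·x̄ᵢ | A·ȳᵢ
rectangular body | 15000.00 | 75.00 | 50.00 | 1125000.00 | 750000.00
semicircular top | 8835.73 | 75.00 | 131.83 | 662679.70 | 1164822.93
triangular fin | 562.50 | 165.00 | 8.33 | 92812.50 | 4687.50
hole | -1256.64 | 38.00 | 30.00 | -47752.21 | -37699.11
Σ | 23141.59 |  |  | 1832739.99 | 1881811.32
x_c = 1832739.99 / 23141.59 = 79.20 in
y_c = 1881811.32 / 23141.59 = 81.32 in

x_c = 79.20 in, y_c = 81.32 in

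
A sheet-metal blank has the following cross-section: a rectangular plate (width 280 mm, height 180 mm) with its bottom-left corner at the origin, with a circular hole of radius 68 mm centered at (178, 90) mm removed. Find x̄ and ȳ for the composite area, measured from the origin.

plate: A = 280 × 180 = 50400.00, centroid at (140.00, 90.00).
hole: A = −π·68² = -14526.72, centroid at (178.00, 90.00).
ΣA = 35873.28 mm²
ΣAx̄ = (50400.00)(140.00) + (-14526.72)(178.00) = 4470243.05 mm³
ΣAȳ = (50400.00)(90.00) + (-14526.72)(90.00) = 3228594.80 mm³
x̄ = 4470243.05 / 35873.28 = 124.61 mm
ȳ = 3228594.80 / 35873.28 = 90.00 mm

x̄ = 124.61 mm, ȳ = 90.00 mm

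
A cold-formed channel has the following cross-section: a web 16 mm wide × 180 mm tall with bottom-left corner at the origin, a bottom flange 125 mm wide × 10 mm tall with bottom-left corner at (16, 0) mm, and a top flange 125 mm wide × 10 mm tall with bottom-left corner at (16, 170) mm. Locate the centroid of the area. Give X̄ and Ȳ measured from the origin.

X̄ = 40.76 mm, Ȳ = 90.00 mm

Part | A | x̄ᵢ | ȳᵢ | A·x̄ᵢ | A·ȳᵢ
web | 2880.00 | 8.00 | 90.00 | 23040.00 | 259200.00
bottom flange | 1250.00 | 78.50 | 5.00 | 98125.00 | 6250.00
top flange | 1250.00 | 78.50 | 175.00 | 98125.00 | 218750.00
Σ | 5380.00 |  |  | 219290.00 | 484200.00
X̄ = 219290.00 / 5380.00 = 40.76 mm
Ȳ = 484200.00 / 5380.00 = 90.00 mm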